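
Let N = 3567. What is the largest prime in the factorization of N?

41

3567 = 3 · 1189
1189 = 29 · 41
41 is prime.
So 3567 = 3 · 29 · 41; the largest prime factor is 41.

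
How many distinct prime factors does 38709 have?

4

38709 = 3^2 · 4301
4301 = 11 · 391
391 = 17 · 23
38709 = 3^2 · 11 · 17 · 23, which has 4 distinct prime factors.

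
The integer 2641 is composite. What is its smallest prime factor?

2641 is odd.
Digit sum 13, not divisible by 3.
Ends in 1: not divisible by 5.
7: 2641 = 7·377 + 2
11: 2641 = 11·240 + 1
13: 2641 = 13·203 + 2
17: 2641 = 17·155 + 6
19: 2641 = 19·139

19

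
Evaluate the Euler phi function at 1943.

Factor: 1943 = 29 · 67.
φ(1943) = (29−1) · (67−1) = 28 · 66 = 1848.

1848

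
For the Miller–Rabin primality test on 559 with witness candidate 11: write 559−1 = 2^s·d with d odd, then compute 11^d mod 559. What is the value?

559 − 1 = 558 = 2^1 · 279, so d = 279.
11^1 ≡ 11 (mod 559)
11^2 ≡ 11^2 = 121 ≡ 121 (mod 559)
11^4 ≡ 121^2 = 14641 ≡ 107 (mod 559)
11^8 ≡ 107^2 = 11449 ≡ 269 (mod 559)
11^16 ≡ 269^2 = 72361 ≡ 250 (mod 559)
11^32 ≡ 250^2 = 62500 ≡ 451 (mod 559)
11^64 ≡ 451^2 = 203401 ≡ 484 (mod 559)
11^128 ≡ 484^2 = 234256 ≡ 35 (mod 559)
11^256 ≡ 35^2 = 1225 ≡ 107 (mod 559)
279 = 256 + 16 + 4 + 2 + 1 in binary powers of 2.
So 11^279 ≡ 107 · 250 · 107 · 121 · 11 ≡ 434 (mod 559).
Squaring chain: 434; never reaches −1, so base 11 is a Miller–Rabin witness that 559 is composite.

434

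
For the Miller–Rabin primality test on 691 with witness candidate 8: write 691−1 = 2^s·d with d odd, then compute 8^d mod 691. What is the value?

691 − 1 = 690 = 2^1 · 345, so d = 345.
8^1 ≡ 8 (mod 691)
8^2 ≡ 8^2 = 64 ≡ 64 (mod 691)
8^4 ≡ 64^2 = 4096 ≡ 641 (mod 691)
8^8 ≡ 641^2 = 410881 ≡ 427 (mod 691)
8^16 ≡ 427^2 = 182329 ≡ 596 (mod 691)
8^32 ≡ 596^2 = 355216 ≡ 42 (mod 691)
8^64 ≡ 42^2 = 1764 ≡ 382 (mod 691)
8^128 ≡ 382^2 = 145924 ≡ 123 (mod 691)
8^256 ≡ 123^2 = 15129 ≡ 618 (mod 691)
345 = 256 + 64 + 16 + 8 + 1 in binary powers of 2.
So 8^345 ≡ 618 · 382 · 596 · 427 · 8 ≡ 690 (mod 691).
Since 8^d ≡ 690 (mod 691), base 8 does not prove 691 composite.

690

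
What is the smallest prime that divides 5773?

23

5773 is odd.
Digit sum 22, not divisible by 3.
Ends in 3: not divisible by 5.
7: 5773 = 7·824 + 5
11: 5773 = 11·524 + 9
13: 5773 = 13·444 + 1
17: 5773 = 17·339 + 10
19: 5773 = 19·303 + 16
23: 5773 = 23·251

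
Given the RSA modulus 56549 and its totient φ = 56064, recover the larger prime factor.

293

φ(n) = (p−1)(q−1) = n − (p+q) + 1, so p + q = 56549 − 56064 + 1 = 486.
p and q are the roots of t² − 486t + 56549 = 0.
Discriminant: 486² − 4·56549 = 236196 − 226196 = 10000; √10000 = 100.
q = (486 − 100)/2 = 193, p = (486 + 100)/2 = 293.
Check: 193 · 293 = 56549.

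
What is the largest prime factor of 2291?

2291 = 29 · 79
79 is prime.
So 2291 = 29 · 79; the largest prime factor is 79.

79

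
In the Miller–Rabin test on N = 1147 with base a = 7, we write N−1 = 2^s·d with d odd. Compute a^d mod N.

1025

1147 − 1 = 1146 = 2^1 · 573, so d = 573.
7^1 ≡ 7 (mod 1147)
7^2 ≡ 7^2 = 49 ≡ 49 (mod 1147)
7^4 ≡ 49^2 = 2401 ≡ 107 (mod 1147)
7^8 ≡ 107^2 = 11449 ≡ 1126 (mod 1147)
7^16 ≡ 1126^2 = 1267876 ≡ 441 (mod 1147)
7^32 ≡ 441^2 = 194481 ≡ 638 (mod 1147)
7^64 ≡ 638^2 = 407044 ≡ 1006 (mod 1147)
7^128 ≡ 1006^2 = 1012036 ≡ 382 (mod 1147)
7^256 ≡ 382^2 = 145924 ≡ 255 (mod 1147)
7^512 ≡ 255^2 = 65025 ≡ 793 (mod 1147)
573 = 512 + 32 + 16 + 8 + 4 + 1 in binary powers of 2.
So 7^573 ≡ 793 · 638 · 441 · 1126 · 107 · 7 ≡ 1025 (mod 1147).
Squaring chain: 1025; never reaches −1, so base 7 is a Miller–Rabin witness that 1147 is composite.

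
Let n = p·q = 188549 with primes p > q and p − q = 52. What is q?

Since p = q + 52, we have 188549 = q(q + 52), so q² + 52q − 188549 = 0.
Discriminant: 52² + 4·188549 = 2704 + 754196 = 756900; √756900 = 870.
q = (−52 + 870)/2 = 409, and p = q + 52 = 461.
Check: 409 · 461 = 188549.

409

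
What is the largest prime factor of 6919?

37

6919 = 11 · 629
629 = 17 · 37
37 is prime.
So 6919 = 11 · 17 · 37; the largest prime factor is 37.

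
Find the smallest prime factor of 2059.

29

2059 is odd.
Digit sum 16, not divisible by 3.
Ends in 9: not divisible by 5.
7: 2059 = 7·294 + 1
11: 2059 = 11·187 + 2
13: 2059 = 13·158 + 5
17: 2059 = 17·121 + 2
19: 2059 = 19·108 + 7
23: 2059 = 23·89 + 12
29: 2059 = 29·71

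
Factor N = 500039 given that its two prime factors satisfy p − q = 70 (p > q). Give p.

Since p = q + 70, we have 500039 = q(q + 70), so q² + 70q − 500039 = 0.
Discriminant: 70² + 4·500039 = 4900 + 2000156 = 2005056; √2005056 = 1416.
q = (−70 + 1416)/2 = 673, and p = q + 70 = 743.
Check: 673 · 743 = 500039.

743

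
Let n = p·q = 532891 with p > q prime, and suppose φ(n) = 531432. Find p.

φ(n) = (p−1)(q−1) = n − (p+q) + 1, so p + q = 532891 − 531432 + 1 = 1460.
p and q are the roots of t² − 1460t + 532891 = 0.
Discriminant: 1460² − 4·532891 = 2131600 − 2131564 = 36; √36 = 6.
q = (1460 − 6)/2 = 727, p = (1460 + 6)/2 = 733.
Check: 727 · 733 = 532891.

733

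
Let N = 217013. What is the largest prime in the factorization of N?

79

217013 = 41 · 5293
5293 = 67 · 79
79 is prime.
So 217013 = 41 · 67 · 79; the largest prime factor is 79.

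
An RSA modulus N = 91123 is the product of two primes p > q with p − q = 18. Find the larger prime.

311

Since p = q + 18, we have 91123 = q(q + 18), so q² + 18q − 91123 = 0.
Discriminant: 18² + 4·91123 = 324 + 364492 = 364816; √364816 = 604.
q = (−18 + 604)/2 = 293, and p = q + 18 = 311.
Check: 293 · 311 = 91123.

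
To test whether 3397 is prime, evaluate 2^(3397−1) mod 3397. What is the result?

2^1 ≡ 2 (mod 3397)
2^2 ≡ 2^2 = 4 ≡ 4 (mod 3397)
2^4 ≡ 4^2 = 16 ≡ 16 (mod 3397)
2^8 ≡ 16^2 = 256 ≡ 256 (mod 3397)
2^16 ≡ 256^2 = 65536 ≡ 993 (mod 3397)
2^32 ≡ 993^2 = 986049 ≡ 919 (mod 3397)
2^64 ≡ 919^2 = 844561 ≡ 2105 (mod 3397)
2^128 ≡ 2105^2 = 4431025 ≡ 1337 (mod 3397)
2^256 ≡ 1337^2 = 1787569 ≡ 747 (mod 3397)
2^512 ≡ 747^2 = 558009 ≡ 901 (mod 3397)
2^1024 ≡ 901^2 = 811801 ≡ 3315 (mod 3397)
2^2048 ≡ 3315^2 = 10989225 ≡ 3327 (mod 3397)
3396 = 2048 + 1024 + 256 + 64 + 4 in binary powers of 2.
So 2^3396 ≡ 3327 · 3315 · 747 · 2105 · 16 ≡ 2062 (mod 3397).
Since 2062 ≠ 1, base 2 is a Fermat witness: 3397 is composite.

2062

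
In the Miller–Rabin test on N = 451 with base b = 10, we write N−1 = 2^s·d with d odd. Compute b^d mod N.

329

451 − 1 = 450 = 2^1 · 225, so d = 225.
10^1 ≡ 10 (mod 451)
10^2 ≡ 10^2 = 100 ≡ 100 (mod 451)
10^4 ≡ 100^2 = 10000 ≡ 78 (mod 451)
10^8 ≡ 78^2 = 6084 ≡ 221 (mod 451)
10^16 ≡ 221^2 = 48841 ≡ 133 (mod 451)
10^32 ≡ 133^2 = 17689 ≡ 100 (mod 451)
10^64 ≡ 100^2 = 10000 ≡ 78 (mod 451)
10^128 ≡ 78^2 = 6084 ≡ 221 (mod 451)
225 = 128 + 64 + 32 + 1 in binary powers of 2.
So 10^225 ≡ 221 · 78 · 100 · 10 ≡ 329 (mod 451).
Squaring chain: 329; never reaches −1, so base 10 is a Miller–Rabin witness that 451 is composite.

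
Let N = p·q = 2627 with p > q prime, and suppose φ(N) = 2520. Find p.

71

φ(n) = (p−1)(q−1) = n − (p+q) + 1, so p + q = 2627 − 2520 + 1 = 108.
p and q are the roots of t² − 108t + 2627 = 0.
Discriminant: 108² − 4·2627 = 11664 − 10508 = 1156; √1156 = 34.
q = (108 − 34)/2 = 37, p = (108 + 34)/2 = 71.
Check: 37 · 71 = 2627.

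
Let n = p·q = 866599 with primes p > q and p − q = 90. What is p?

977

Since p = q + 90, we have 866599 = q(q + 90), so q² + 90q − 866599 = 0.
Discriminant: 90² + 4·866599 = 8100 + 3466396 = 3474496; √3474496 = 1864.
q = (−90 + 1864)/2 = 887, and p = q + 90 = 977.
Check: 887 · 977 = 866599.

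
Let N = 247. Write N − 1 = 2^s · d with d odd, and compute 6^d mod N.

125

247 − 1 = 246 = 2^1 · 123, so d = 123.
6^1 ≡ 6 (mod 247)
6^2 ≡ 6^2 = 36 ≡ 36 (mod 247)
6^4 ≡ 36^2 = 1296 ≡ 61 (mod 247)
6^8 ≡ 61^2 = 3721 ≡ 16 (mod 247)
6^16 ≡ 16^2 = 256 ≡ 9 (mod 247)
6^32 ≡ 9^2 = 81 ≡ 81 (mod 247)
6^64 ≡ 81^2 = 6561 ≡ 139 (mod 247)
123 = 64 + 32 + 16 + 8 + 2 + 1 in binary powers of 2.
So 6^123 ≡ 139 · 81 · 9 · 16 · 36 · 6 ≡ 125 (mod 247).
Squaring chain: 125; never reaches −1, so base 6 is a Miller–Rabin witness that 247 is composite.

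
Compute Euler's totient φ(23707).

Factor: 23707 = 151 · 157.
φ(23707) = (151−1) · (157−1) = 150 · 156 = 23400.

23400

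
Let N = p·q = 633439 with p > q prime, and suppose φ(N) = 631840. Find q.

719

φ(n) = (p−1)(q−1) = n − (p+q) + 1, so p + q = 633439 − 631840 + 1 = 1600.
p and q are the roots of t² − 1600t + 633439 = 0.
Discriminant: 1600² − 4·633439 = 2560000 − 2533756 = 26244; √26244 = 162.
q = (1600 − 162)/2 = 719, p = (1600 + 162)/2 = 881.
Check: 719 · 881 = 633439.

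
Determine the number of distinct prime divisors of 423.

2

423 = 3^2 · 47
423 = 3^2 · 47, which has 2 distinct prime factors.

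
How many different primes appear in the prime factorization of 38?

38 = 2 · 19
38 = 2 · 19, which has 2 distinct prime factors.

2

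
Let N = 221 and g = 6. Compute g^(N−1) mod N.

217

6^1 ≡ 6 (mod 221)
6^2 ≡ 6^2 = 36 ≡ 36 (mod 221)
6^4 ≡ 36^2 = 1296 ≡ 191 (mod 221)
6^8 ≡ 191^2 = 36481 ≡ 16 (mod 221)
6^16 ≡ 16^2 = 256 ≡ 35 (mod 221)
6^32 ≡ 35^2 = 1225 ≡ 120 (mod 221)
6^64 ≡ 120^2 = 14400 ≡ 35 (mod 221)
6^128 ≡ 35^2 = 1225 ≡ 120 (mod 221)
220 = 128 + 64 + 16 + 8 + 4 in binary powers of 2.
So 6^220 ≡ 120 · 35 · 35 · 16 · 191 ≡ 217 (mod 221).
Since 217 ≠ 1, base 6 is a Fermat witness: 221 is composite.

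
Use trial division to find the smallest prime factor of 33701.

33701 is odd.
Digit sum 14, not divisible by 3.
Ends in 1: not divisible by 5.
7: 33701 = 7·4814 + 3
11: 33701 = 11·3063 + 8
13: 33701 = 13·2592 + 5
17: 33701 = 17·1982 + 7
19: 33701 = 19·1773 + 14
23: 33701 = 23·1465 + 6
29: 33701 = 29·1162 + 3
31: 33701 = 31·1087 + 4
37: 33701 = 37·910 + 31
41: 33701 = 41·821 + 40
43: 33701 = 43·783 + 32
47: 33701 = 47·717 + 2
53: 33701 = 53·635 + 46
59: 33701 = 59·571 + 12
61: 33701 = 61·552 + 29
67: 33701 = 67·503

67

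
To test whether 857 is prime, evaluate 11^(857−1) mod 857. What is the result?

11^1 ≡ 11 (mod 857)
11^2 ≡ 11^2 = 121 ≡ 121 (mod 857)
11^4 ≡ 121^2 = 14641 ≡ 72 (mod 857)
11^8 ≡ 72^2 = 5184 ≡ 42 (mod 857)
11^16 ≡ 42^2 = 1764 ≡ 50 (mod 857)
11^32 ≡ 50^2 = 2500 ≡ 786 (mod 857)
11^64 ≡ 786^2 = 617796 ≡ 756 (mod 857)
11^128 ≡ 756^2 = 571536 ≡ 774 (mod 857)
11^256 ≡ 774^2 = 599076 ≡ 33 (mod 857)
11^512 ≡ 33^2 = 1089 ≡ 232 (mod 857)
856 = 512 + 256 + 64 + 16 + 8 in binary powers of 2.
So 11^856 ≡ 232 · 33 · 756 · 50 · 42 ≡ 1 (mod 857).
Since the result is 1, base 11 gives no evidence that 857 is composite.

1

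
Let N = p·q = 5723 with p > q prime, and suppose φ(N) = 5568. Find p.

φ(n) = (p−1)(q−1) = n − (p+q) + 1, so p + q = 5723 − 5568 + 1 = 156.
p and q are the roots of t² − 156t + 5723 = 0.
Discriminant: 156² − 4·5723 = 24336 − 22892 = 1444; √1444 = 38.
q = (156 − 38)/2 = 59, p = (156 + 38)/2 = 97.
Check: 59 · 97 = 5723.

97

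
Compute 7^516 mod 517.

7^1 ≡ 7 (mod 517)
7^2 ≡ 7^2 = 49 ≡ 49 (mod 517)
7^4 ≡ 49^2 = 2401 ≡ 333 (mod 517)
7^8 ≡ 333^2 = 110889 ≡ 251 (mod 517)
7^16 ≡ 251^2 = 63001 ≡ 444 (mod 517)
7^32 ≡ 444^2 = 197136 ≡ 159 (mod 517)
7^64 ≡ 159^2 = 25281 ≡ 465 (mod 517)
7^128 ≡ 465^2 = 216225 ≡ 119 (mod 517)
7^256 ≡ 119^2 = 14161 ≡ 202 (mod 517)
7^512 ≡ 202^2 = 40804 ≡ 478 (mod 517)
516 = 512 + 4 in binary powers of 2.
So 7^516 ≡ 478 · 333 ≡ 455 (mod 517).
Since 455 ≠ 1, base 7 is a Fermat witness: 517 is composite.

455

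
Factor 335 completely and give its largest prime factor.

335 = 5 · 67
67 is prime.
So 335 = 5 · 67; the largest prime factor is 67.

67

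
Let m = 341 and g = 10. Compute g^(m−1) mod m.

67

10^1 ≡ 10 (mod 341)
10^2 ≡ 10^2 = 100 ≡ 100 (mod 341)
10^4 ≡ 100^2 = 10000 ≡ 111 (mod 341)
10^8 ≡ 111^2 = 12321 ≡ 45 (mod 341)
10^16 ≡ 45^2 = 2025 ≡ 320 (mod 341)
10^32 ≡ 320^2 = 102400 ≡ 100 (mod 341)
10^64 ≡ 100^2 = 10000 ≡ 111 (mod 341)
10^128 ≡ 111^2 = 12321 ≡ 45 (mod 341)
10^256 ≡ 45^2 = 2025 ≡ 320 (mod 341)
340 = 256 + 64 + 16 + 4 in binary powers of 2.
So 10^340 ≡ 320 · 111 · 320 · 111 ≡ 67 (mod 341).
Since 67 ≠ 1, base 10 is a Fermat witness: 341 is composite.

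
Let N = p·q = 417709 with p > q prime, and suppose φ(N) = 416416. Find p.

677

φ(n) = (p−1)(q−1) = n − (p+q) + 1, so p + q = 417709 − 416416 + 1 = 1294.
p and q are the roots of t² − 1294t + 417709 = 0.
Discriminant: 1294² − 4·417709 = 1674436 − 1670836 = 3600; √3600 = 60.
q = (1294 − 60)/2 = 617, p = (1294 + 60)/2 = 677.
Check: 617 · 677 = 417709.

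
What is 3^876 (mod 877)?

3^1 ≡ 3 (mod 877)
3^2 ≡ 3^2 = 9 ≡ 9 (mod 877)
3^4 ≡ 9^2 = 81 ≡ 81 (mod 877)
3^8 ≡ 81^2 = 6561 ≡ 422 (mod 877)
3^16 ≡ 422^2 = 178084 ≡ 53 (mod 877)
3^32 ≡ 53^2 = 2809 ≡ 178 (mod 877)
3^64 ≡ 178^2 = 31684 ≡ 112 (mod 877)
3^128 ≡ 112^2 = 12544 ≡ 266 (mod 877)
3^256 ≡ 266^2 = 70756 ≡ 596 (mod 877)
3^512 ≡ 596^2 = 355216 ≡ 31 (mod 877)
876 = 512 + 256 + 64 + 32 + 8 + 4 in binary powers of 2.
So 3^876 ≡ 31 · 596 · 112 · 178 · 422 · 81 ≡ 1 (mod 877).
Since the result is 1, base 3 gives no evidence that 877 is composite.

1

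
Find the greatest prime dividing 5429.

89

5429 = 61 · 89
89 is prime.
So 5429 = 61 · 89; the largest prime factor is 89.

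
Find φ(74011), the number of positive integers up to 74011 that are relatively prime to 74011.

62208

Factor: 74011 = 7 · 97 · 109.
φ(74011) = (7−1) · (97−1) · (109−1) = 6 · 96 · 108 = 62208.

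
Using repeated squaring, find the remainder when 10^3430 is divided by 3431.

10^1 ≡ 10 (mod 3431)
10^2 ≡ 10^2 = 100 ≡ 100 (mod 3431)
10^4 ≡ 100^2 = 10000 ≡ 3138 (mod 3431)
10^8 ≡ 3138^2 = 9847044 ≡ 74 (mod 3431)
10^16 ≡ 74^2 = 5476 ≡ 2045 (mod 3431)
10^32 ≡ 2045^2 = 4182025 ≡ 3067 (mod 3431)
10^64 ≡ 3067^2 = 9406489 ≡ 2118 (mod 3431)
10^128 ≡ 2118^2 = 4485924 ≡ 1607 (mod 3431)
10^256 ≡ 1607^2 = 2582449 ≡ 2337 (mod 3431)
10^512 ≡ 2337^2 = 5461569 ≡ 2848 (mod 3431)
10^1024 ≡ 2848^2 = 8111104 ≡ 220 (mod 3431)
10^2048 ≡ 220^2 = 48400 ≡ 366 (mod 3431)
3430 = 2048 + 1024 + 256 + 64 + 32 + 4 + 2 in binary powers of 2.
So 10^3430 ≡ 366 · 220 · 2337 · 2118 · 3067 · 3138 · 100 ≡ 1068 (mod 3431).
Since 1068 ≠ 1, base 10 is a Fermat witness: 3431 is composite.

1068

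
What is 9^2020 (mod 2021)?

1358

9^1 ≡ 9 (mod 2021)
9^2 ≡ 9^2 = 81 ≡ 81 (mod 2021)
9^4 ≡ 81^2 = 6561 ≡ 498 (mod 2021)
9^8 ≡ 498^2 = 248004 ≡ 1442 (mod 2021)
9^16 ≡ 1442^2 = 2079364 ≡ 1776 (mod 2021)
9^32 ≡ 1776^2 = 3154176 ≡ 1416 (mod 2021)
9^64 ≡ 1416^2 = 2005056 ≡ 224 (mod 2021)
9^128 ≡ 224^2 = 50176 ≡ 1672 (mod 2021)
9^256 ≡ 1672^2 = 2795584 ≡ 541 (mod 2021)
9^512 ≡ 541^2 = 292681 ≡ 1657 (mod 2021)
9^1024 ≡ 1657^2 = 2745649 ≡ 1131 (mod 2021)
2020 = 1024 + 512 + 256 + 128 + 64 + 32 + 4 in binary powers of 2.
So 9^2020 ≡ 1131 · 1657 · 541 · 1672 · 224 · 1416 · 498 ≡ 1358 (mod 2021).
Since 1358 ≠ 1, base 9 is a Fermat witness: 2021 is composite.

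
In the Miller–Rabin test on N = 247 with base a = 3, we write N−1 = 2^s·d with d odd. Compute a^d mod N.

247 − 1 = 246 = 2^1 · 123, so d = 123.
3^1 ≡ 3 (mod 247)
3^2 ≡ 3^2 = 9 ≡ 9 (mod 247)
3^4 ≡ 9^2 = 81 ≡ 81 (mod 247)
3^8 ≡ 81^2 = 6561 ≡ 139 (mod 247)
3^16 ≡ 139^2 = 19321 ≡ 55 (mod 247)
3^32 ≡ 55^2 = 3025 ≡ 61 (mod 247)
3^64 ≡ 61^2 = 3721 ≡ 16 (mod 247)
123 = 64 + 32 + 16 + 8 + 2 + 1 in binary powers of 2.
So 3^123 ≡ 16 · 61 · 55 · 139 · 9 · 3 ≡ 183 (mod 247).
Squaring chain: 183; never reaches −1, so base 3 is a Miller–Rabin witness that 247 is composite.

183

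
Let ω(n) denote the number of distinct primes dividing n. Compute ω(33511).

3

33511 = 23 · 1457
1457 = 31 · 47
33511 = 23 · 31 · 47, which has 3 distinct prime factors.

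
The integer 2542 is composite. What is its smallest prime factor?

2542 is even: 2 divides it.

2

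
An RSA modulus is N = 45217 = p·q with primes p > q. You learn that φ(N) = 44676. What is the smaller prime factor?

103

φ(n) = (p−1)(q−1) = n − (p+q) + 1, so p + q = 45217 − 44676 + 1 = 542.
p and q are the roots of t² − 542t + 45217 = 0.
Discriminant: 542² − 4·45217 = 293764 − 180868 = 112896; √112896 = 336.
q = (542 − 336)/2 = 103, p = (542 + 336)/2 = 439.
Check: 103 · 439 = 45217.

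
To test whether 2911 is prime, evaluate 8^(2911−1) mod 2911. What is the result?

2664

8^1 ≡ 8 (mod 2911)
8^2 ≡ 8^2 = 64 ≡ 64 (mod 2911)
8^4 ≡ 64^2 = 4096 ≡ 1185 (mod 2911)
8^8 ≡ 1185^2 = 1404225 ≡ 1123 (mod 2911)
8^16 ≡ 1123^2 = 1261129 ≡ 666 (mod 2911)
8^32 ≡ 666^2 = 443556 ≡ 1084 (mod 2911)
8^64 ≡ 1084^2 = 1175056 ≡ 1923 (mod 2911)
8^128 ≡ 1923^2 = 3697929 ≡ 959 (mod 2911)
8^256 ≡ 959^2 = 919681 ≡ 2716 (mod 2911)
8^512 ≡ 2716^2 = 7376656 ≡ 182 (mod 2911)
8^1024 ≡ 182^2 = 33124 ≡ 1103 (mod 2911)
8^2048 ≡ 1103^2 = 1216609 ≡ 2722 (mod 2911)
2910 = 2048 + 512 + 256 + 64 + 16 + 8 + 4 + 2 in binary powers of 2.
So 8^2910 ≡ 2722 · 182 · 2716 · 1923 · 666 · 1123 · 1185 · 64 ≡ 2664 (mod 2911).
Since 2664 ≠ 1, base 8 is a Fermat witness: 2911 is composite.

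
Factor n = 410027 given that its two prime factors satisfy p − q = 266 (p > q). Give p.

787

Since p = q + 266, we have 410027 = q(q + 266), so q² + 266q − 410027 = 0.
Discriminant: 266² + 4·410027 = 70756 + 1640108 = 1710864; √1710864 = 1308.
q = (−266 + 1308)/2 = 521, and p = q + 266 = 787.
Check: 521 · 787 = 410027.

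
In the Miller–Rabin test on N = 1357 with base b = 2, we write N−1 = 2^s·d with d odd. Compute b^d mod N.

1357 − 1 = 1356 = 2^2 · 339, so d = 339.
2^1 ≡ 2 (mod 1357)
2^2 ≡ 2^2 = 4 ≡ 4 (mod 1357)
2^4 ≡ 4^2 = 16 ≡ 16 (mod 1357)
2^8 ≡ 16^2 = 256 ≡ 256 (mod 1357)
2^16 ≡ 256^2 = 65536 ≡ 400 (mod 1357)
2^32 ≡ 400^2 = 160000 ≡ 1231 (mod 1357)
2^64 ≡ 1231^2 = 1515361 ≡ 949 (mod 1357)
2^128 ≡ 949^2 = 900601 ≡ 910 (mod 1357)
2^256 ≡ 910^2 = 828100 ≡ 330 (mod 1357)
339 = 256 + 64 + 16 + 2 + 1 in binary powers of 2.
So 2^339 ≡ 330 · 949 · 400 · 4 · 2 ≡ 857 (mod 1357).
Squaring chain: 857 → 312; never reaches −1, so base 2 is a Miller–Rabin witness that 1357 is composite.

857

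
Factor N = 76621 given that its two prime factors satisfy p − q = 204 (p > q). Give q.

193

Since p = q + 204, we have 76621 = q(q + 204), so q² + 204q − 76621 = 0.
Discriminant: 204² + 4·76621 = 41616 + 306484 = 348100; √348100 = 590.
q = (−204 + 590)/2 = 193, and p = q + 204 = 397.
Check: 193 · 397 = 76621.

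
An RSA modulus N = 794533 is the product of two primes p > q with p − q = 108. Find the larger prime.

947

Since p = q + 108, we have 794533 = q(q + 108), so q² + 108q − 794533 = 0.
Discriminant: 108² + 4·794533 = 11664 + 3178132 = 3189796; √3189796 = 1786.
q = (−108 + 1786)/2 = 839, and p = q + 108 = 947.
Check: 839 · 947 = 794533.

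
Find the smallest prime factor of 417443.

417443 is odd.
Digit sum 23, not divisible by 3.
Ends in 3: not divisible by 5.
7: 417443 = 7·59634 + 5
11: 417443 = 11·37949 + 4
13: 417443 = 13·32111

13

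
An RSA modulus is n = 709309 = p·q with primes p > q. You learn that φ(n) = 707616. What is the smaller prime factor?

φ(n) = (p−1)(q−1) = n − (p+q) + 1, so p + q = 709309 − 707616 + 1 = 1694.
p and q are the roots of t² − 1694t + 709309 = 0.
Discriminant: 1694² − 4·709309 = 2869636 − 2837236 = 32400; √32400 = 180.
q = (1694 − 180)/2 = 757, p = (1694 + 180)/2 = 937.
Check: 757 · 937 = 709309.

757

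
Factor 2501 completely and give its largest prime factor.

2501 = 41 · 61
61 is prime.
So 2501 = 41 · 61; the largest prime factor is 61.

61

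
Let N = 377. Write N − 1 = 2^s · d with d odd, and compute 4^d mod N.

270

377 − 1 = 376 = 2^3 · 47, so d = 47.
4^1 ≡ 4 (mod 377)
4^2 ≡ 4^2 = 16 ≡ 16 (mod 377)
4^4 ≡ 16^2 = 256 ≡ 256 (mod 377)
4^8 ≡ 256^2 = 65536 ≡ 315 (mod 377)
4^16 ≡ 315^2 = 99225 ≡ 74 (mod 377)
4^32 ≡ 74^2 = 5476 ≡ 198 (mod 377)
47 = 32 + 8 + 4 + 2 + 1 in binary powers of 2.
So 4^47 ≡ 198 · 315 · 256 · 16 · 4 ≡ 270 (mod 377).
Squaring chain: 270 → 139 → 94; never reaches −1, so base 4 is a Miller–Rabin witness that 377 is composite.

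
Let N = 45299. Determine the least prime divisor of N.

97

45299 is odd.
Digit sum 29, not divisible by 3.
Ends in 9: not divisible by 5.
7: 45299 = 7·6471 + 2
11: 45299 = 11·4118 + 1
13: 45299 = 13·3484 + 7
17: 45299 = 17·2664 + 11
19: 45299 = 19·2384 + 3
23: 45299 = 23·1969 + 12
29: 45299 = 29·1562 + 1
31: 45299 = 31·1461 + 8
37: 45299 = 37·1224 + 11
41: 45299 = 41·1104 + 35
43: 45299 = 43·1053 + 20
47: 45299 = 47·963 + 38
53: 45299 = 53·854 + 37
59: 45299 = 59·767 + 46
61: 45299 = 61·742 + 37
67: 45299 = 67·676 + 7
71: 45299 = 71·638 + 1
73: 45299 = 73·620 + 39
79: 45299 = 79·573 + 32
83: 45299 = 83·545 + 64
89: 45299 = 89·508 + 87
97: 45299 = 97·467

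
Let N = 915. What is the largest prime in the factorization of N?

915 = 3 · 305
305 = 5 · 61
61 is prime.
So 915 = 3 · 5 · 61; the largest prime factor is 61.

61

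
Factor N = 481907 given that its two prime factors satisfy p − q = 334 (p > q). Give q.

547

Since p = q + 334, we have 481907 = q(q + 334), so q² + 334q − 481907 = 0.
Discriminant: 334² + 4·481907 = 111556 + 1927628 = 2039184; √2039184 = 1428.
q = (−334 + 1428)/2 = 547, and p = q + 334 = 881.
Check: 547 · 881 = 481907.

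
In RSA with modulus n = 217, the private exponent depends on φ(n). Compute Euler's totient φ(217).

Factor: 217 = 7 · 31.
φ(217) = (7−1) · (31−1) = 6 · 30 = 180.

180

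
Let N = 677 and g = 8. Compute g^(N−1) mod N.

1

8^1 ≡ 8 (mod 677)
8^2 ≡ 8^2 = 64 ≡ 64 (mod 677)
8^4 ≡ 64^2 = 4096 ≡ 34 (mod 677)
8^8 ≡ 34^2 = 1156 ≡ 479 (mod 677)
8^16 ≡ 479^2 = 229441 ≡ 615 (mod 677)
8^32 ≡ 615^2 = 378225 ≡ 459 (mod 677)
8^64 ≡ 459^2 = 210681 ≡ 134 (mod 677)
8^128 ≡ 134^2 = 17956 ≡ 354 (mod 677)
8^256 ≡ 354^2 = 125316 ≡ 71 (mod 677)
8^512 ≡ 71^2 = 5041 ≡ 302 (mod 677)
676 = 512 + 128 + 32 + 4 in binary powers of 2.
So 8^676 ≡ 302 · 354 · 459 · 34 ≡ 1 (mod 677).
Since the result is 1, base 8 gives no evidence that 677 is composite.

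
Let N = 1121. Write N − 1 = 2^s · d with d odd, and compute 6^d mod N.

1121 − 1 = 1120 = 2^5 · 35, so d = 35.
6^1 ≡ 6 (mod 1121)
6^2 ≡ 6^2 = 36 ≡ 36 (mod 1121)
6^4 ≡ 36^2 = 1296 ≡ 175 (mod 1121)
6^8 ≡ 175^2 = 30625 ≡ 358 (mod 1121)
6^16 ≡ 358^2 = 128164 ≡ 370 (mod 1121)
6^32 ≡ 370^2 = 136900 ≡ 138 (mod 1121)
35 = 32 + 2 + 1 in binary powers of 2.
So 6^35 ≡ 138 · 36 · 6 ≡ 662 (mod 1121).
Squaring chain: 662 → 1054 → 5 → 25 → 625; never reaches −1, so base 6 is a Miller–Rabin witness that 1121 is composite.

662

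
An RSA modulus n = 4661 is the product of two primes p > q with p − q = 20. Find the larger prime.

Since p = q + 20, we have 4661 = q(q + 20), so q² + 20q − 4661 = 0.
Discriminant: 20² + 4·4661 = 400 + 18644 = 19044; √19044 = 138.
q = (−20 + 138)/2 = 59, and p = q + 20 = 79.
Check: 59 · 79 = 4661.

79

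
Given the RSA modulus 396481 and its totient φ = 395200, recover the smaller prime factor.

521

φ(n) = (p−1)(q−1) = n − (p+q) + 1, so p + q = 396481 − 395200 + 1 = 1282.
p and q are the roots of t² − 1282t + 396481 = 0.
Discriminant: 1282² − 4·396481 = 1643524 − 1585924 = 57600; √57600 = 240.
q = (1282 − 240)/2 = 521, p = (1282 + 240)/2 = 761.
Check: 521 · 761 = 396481.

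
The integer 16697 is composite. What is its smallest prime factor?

16697 is odd.
Digit sum 29, not divisible by 3.
Ends in 7: not divisible by 5.
7: 16697 = 7·2385 + 2
11: 16697 = 11·1517 + 10
13: 16697 = 13·1284 + 5
17: 16697 = 17·982 + 3
19: 16697 = 19·878 + 15
23: 16697 = 23·725 + 22
29: 16697 = 29·575 + 22
31: 16697 = 31·538 + 19
37: 16697 = 37·451 + 10
41: 16697 = 41·407 + 10
43: 16697 = 43·388 + 13
47: 16697 = 47·355 + 12
53: 16697 = 53·315 + 2
59: 16697 = 59·283

59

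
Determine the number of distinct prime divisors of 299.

2

299 = 13 · 23
299 = 13 · 23, which has 2 distinct prime factors.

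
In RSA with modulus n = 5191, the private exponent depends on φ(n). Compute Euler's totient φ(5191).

Factor: 5191 = 29 · 179.
φ(5191) = (29−1) · (179−1) = 28 · 178 = 4984.

4984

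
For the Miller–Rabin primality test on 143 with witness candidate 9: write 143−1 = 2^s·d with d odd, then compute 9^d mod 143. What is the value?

143 − 1 = 142 = 2^1 · 71, so d = 71.
9^1 ≡ 9 (mod 143)
9^2 ≡ 9^2 = 81 ≡ 81 (mod 143)
9^4 ≡ 81^2 = 6561 ≡ 126 (mod 143)
9^8 ≡ 126^2 = 15876 ≡ 3 (mod 143)
9^16 ≡ 3^2 = 9 ≡ 9 (mod 143)
9^32 ≡ 9^2 = 81 ≡ 81 (mod 143)
9^64 ≡ 81^2 = 6561 ≡ 126 (mod 143)
71 = 64 + 4 + 2 + 1 in binary powers of 2.
So 9^71 ≡ 126 · 126 · 81 · 9 ≡ 42 (mod 143).
Squaring chain: 42; never reaches −1, so base 9 is a Miller–Rabin witness that 143 is composite.

42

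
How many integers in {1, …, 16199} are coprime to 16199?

Factor: 16199 = 97 · 167.
φ(16199) = (97−1) · (167−1) = 96 · 166 = 15936.

15936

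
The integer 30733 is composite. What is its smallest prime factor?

30733 is odd.
Digit sum 16, not divisible by 3.
Ends in 3: not divisible by 5.
7: 30733 = 7·4390 + 3
11: 30733 = 11·2793 + 10
13: 30733 = 13·2364 + 1
17: 30733 = 17·1807 + 14
19: 30733 = 19·1617 + 10
23: 30733 = 23·1336 + 5
29: 30733 = 29·1059 + 22
31: 30733 = 31·991 + 12
37: 30733 = 37·830 + 23
41: 30733 = 41·749 + 24
43: 30733 = 43·714 + 31
47: 30733 = 47·653 + 42
53: 30733 = 53·579 + 46
59: 30733 = 59·520 + 53
61: 30733 = 61·503 + 50
67: 30733 = 67·458 + 47
71: 30733 = 71·432 + 61
73: 30733 = 73·421

73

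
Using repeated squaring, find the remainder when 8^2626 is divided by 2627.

8^1 ≡ 8 (mod 2627)
8^2 ≡ 8^2 = 64 ≡ 64 (mod 2627)
8^4 ≡ 64^2 = 4096 ≡ 1469 (mod 2627)
8^8 ≡ 1469^2 = 2157961 ≡ 1194 (mod 2627)
8^16 ≡ 1194^2 = 1425636 ≡ 1802 (mod 2627)
8^32 ≡ 1802^2 = 3247204 ≡ 232 (mod 2627)
8^64 ≡ 232^2 = 53824 ≡ 1284 (mod 2627)
8^128 ≡ 1284^2 = 1648656 ≡ 1527 (mod 2627)
8^256 ≡ 1527^2 = 2331729 ≡ 1580 (mod 2627)
8^512 ≡ 1580^2 = 2496400 ≡ 750 (mod 2627)
8^1024 ≡ 750^2 = 562500 ≡ 322 (mod 2627)
8^2048 ≡ 322^2 = 103684 ≡ 1231 (mod 2627)
2626 = 2048 + 512 + 64 + 2 in binary powers of 2.
So 8^2626 ≡ 1231 · 750 · 1284 · 64 ≡ 2564 (mod 2627).
Since 2564 ≠ 1, base 8 is a Fermat witness: 2627 is composite.

2564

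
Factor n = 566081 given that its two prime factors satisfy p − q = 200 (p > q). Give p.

859

Since p = q + 200, we have 566081 = q(q + 200), so q² + 200q − 566081 = 0.
Discriminant: 200² + 4·566081 = 40000 + 2264324 = 2304324; √2304324 = 1518.
q = (−200 + 1518)/2 = 659, and p = q + 200 = 859.
Check: 659 · 859 = 566081.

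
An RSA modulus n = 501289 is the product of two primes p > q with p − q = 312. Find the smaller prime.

569

Since p = q + 312, we have 501289 = q(q + 312), so q² + 312q − 501289 = 0.
Discriminant: 312² + 4·501289 = 97344 + 2005156 = 2102500; √2102500 = 1450.
q = (−312 + 1450)/2 = 569, and p = q + 312 = 881.
Check: 569 · 881 = 501289.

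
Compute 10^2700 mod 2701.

2554

10^1 ≡ 10 (mod 2701)
10^2 ≡ 10^2 = 100 ≡ 100 (mod 2701)
10^4 ≡ 100^2 = 10000 ≡ 1897 (mod 2701)
10^8 ≡ 1897^2 = 3598609 ≡ 877 (mod 2701)
10^16 ≡ 877^2 = 769129 ≡ 2045 (mod 2701)
10^32 ≡ 2045^2 = 4182025 ≡ 877 (mod 2701)
10^64 ≡ 877^2 = 769129 ≡ 2045 (mod 2701)
10^128 ≡ 2045^2 = 4182025 ≡ 877 (mod 2701)
10^256 ≡ 877^2 = 769129 ≡ 2045 (mod 2701)
10^512 ≡ 2045^2 = 4182025 ≡ 877 (mod 2701)
10^1024 ≡ 877^2 = 769129 ≡ 2045 (mod 2701)
10^2048 ≡ 2045^2 = 4182025 ≡ 877 (mod 2701)
2700 = 2048 + 512 + 128 + 8 + 4 in binary powers of 2.
So 10^2700 ≡ 877 · 877 · 877 · 877 · 1897 ≡ 2554 (mod 2701).
Since 2554 ≠ 1, base 10 is a Fermat witness: 2701 is composite.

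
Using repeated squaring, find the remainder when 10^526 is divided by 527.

382

10^1 ≡ 10 (mod 527)
10^2 ≡ 10^2 = 100 ≡ 100 (mod 527)
10^4 ≡ 100^2 = 10000 ≡ 514 (mod 527)
10^8 ≡ 514^2 = 264196 ≡ 169 (mod 527)
10^16 ≡ 169^2 = 28561 ≡ 103 (mod 527)
10^32 ≡ 103^2 = 10609 ≡ 69 (mod 527)
10^64 ≡ 69^2 = 4761 ≡ 18 (mod 527)
10^128 ≡ 18^2 = 324 ≡ 324 (mod 527)
10^256 ≡ 324^2 = 104976 ≡ 103 (mod 527)
10^512 ≡ 103^2 = 10609 ≡ 69 (mod 527)
526 = 512 + 8 + 4 + 2 in binary powers of 2.
So 10^526 ≡ 69 · 169 · 514 · 100 ≡ 382 (mod 527).
Since 382 ≠ 1, base 10 is a Fermat witness: 527 is composite.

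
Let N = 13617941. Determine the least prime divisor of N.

13617941 is odd.
Digit sum 32, not divisible by 3.
Ends in 1: not divisible by 5.
7: 13617941 = 7·1945420 + 1
11: 13617941 = 11·1237994 + 7
13: 13617941 = 13·1047533 + 12
17: 13617941 = 17·801055 + 6
19: 13617941 = 19·716733 + 14
23: 13617941 = 23·592084 + 9
29: 13617941 = 29·469584 + 5
31: 13617941 = 31·439288 + 13
37: 13617941 = 37·368052 + 17
41: 13617941 = 41·332144 + 37
43: 13617941 = 43·316696 + 13
47: 13617941 = 47·289743 + 20
53: 13617941 = 53·256942 + 15
59: 13617941 = 59·230812 + 33
61: 13617941 = 61·223244 + 57
67: 13617941 = 67·203252 + 57
71: 13617941 = 71·191801 + 70
73: 13617941 = 73·186547 + 10
79: 13617941 = 79·172379

79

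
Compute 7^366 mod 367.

1

7^1 ≡ 7 (mod 367)
7^2 ≡ 7^2 = 49 ≡ 49 (mod 367)
7^4 ≡ 49^2 = 2401 ≡ 199 (mod 367)
7^8 ≡ 199^2 = 39601 ≡ 332 (mod 367)
7^16 ≡ 332^2 = 110224 ≡ 124 (mod 367)
7^32 ≡ 124^2 = 15376 ≡ 329 (mod 367)
7^64 ≡ 329^2 = 108241 ≡ 343 (mod 367)
7^128 ≡ 343^2 = 117649 ≡ 209 (mod 367)
7^256 ≡ 209^2 = 43681 ≡ 8 (mod 367)
366 = 256 + 64 + 32 + 8 + 4 + 2 in binary powers of 2.
So 7^366 ≡ 8 · 343 · 329 · 332 · 199 · 49 ≡ 1 (mod 367).
Since the result is 1, base 7 gives no evidence that 367 is composite.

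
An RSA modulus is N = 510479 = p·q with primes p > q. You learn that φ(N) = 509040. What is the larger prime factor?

809

φ(n) = (p−1)(q−1) = n − (p+q) + 1, so p + q = 510479 − 509040 + 1 = 1440.
p and q are the roots of t² − 1440t + 510479 = 0.
Discriminant: 1440² − 4·510479 = 2073600 − 2041916 = 31684; √31684 = 178.
q = (1440 − 178)/2 = 631, p = (1440 + 178)/2 = 809.
Check: 631 · 809 = 510479.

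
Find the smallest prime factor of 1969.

1969 is odd.
Digit sum 25, not divisible by 3.
Ends in 9: not divisible by 5.
7: 1969 = 7·281 + 2
11: 1969 = 11·179

11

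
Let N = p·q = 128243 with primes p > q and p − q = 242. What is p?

499

Since p = q + 242, we have 128243 = q(q + 242), so q² + 242q − 128243 = 0.
Discriminant: 242² + 4·128243 = 58564 + 512972 = 571536; √571536 = 756.
q = (−242 + 756)/2 = 257, and p = q + 242 = 499.
Check: 257 · 499 = 128243.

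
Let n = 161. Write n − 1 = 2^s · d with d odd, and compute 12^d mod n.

161 − 1 = 160 = 2^5 · 5, so d = 5.
12^1 ≡ 12 (mod 161)
12^2 ≡ 12^2 = 144 ≡ 144 (mod 161)
12^4 ≡ 144^2 = 20736 ≡ 128 (mod 161)
5 = 4 + 1 in binary powers of 2.
So 12^5 ≡ 128 · 12 ≡ 87 (mod 161).
Squaring chain: 87 → 2 → 4 → 16 → 95; never reaches −1, so base 12 is a Miller–Rabin witness that 161 is composite.

87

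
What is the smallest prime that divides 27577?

11

27577 is odd.
Digit sum 28, not divisible by 3.
Ends in 7: not divisible by 5.
7: 27577 = 7·3939 + 4
11: 27577 = 11·2507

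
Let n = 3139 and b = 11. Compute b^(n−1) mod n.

11^1 ≡ 11 (mod 3139)
11^2 ≡ 11^2 = 121 ≡ 121 (mod 3139)
11^4 ≡ 121^2 = 14641 ≡ 2085 (mod 3139)
11^8 ≡ 2085^2 = 4347225 ≡ 2849 (mod 3139)
11^16 ≡ 2849^2 = 8116801 ≡ 2486 (mod 3139)
11^32 ≡ 2486^2 = 6180196 ≡ 2644 (mod 3139)
11^64 ≡ 2644^2 = 6990736 ≡ 183 (mod 3139)
11^128 ≡ 183^2 = 33489 ≡ 2099 (mod 3139)
11^256 ≡ 2099^2 = 4405801 ≡ 1784 (mod 3139)
11^512 ≡ 1784^2 = 3182656 ≡ 2849 (mod 3139)
11^1024 ≡ 2849^2 = 8116801 ≡ 2486 (mod 3139)
11^2048 ≡ 2486^2 = 6180196 ≡ 2644 (mod 3139)
3138 = 2048 + 1024 + 64 + 2 in binary powers of 2.
So 11^3138 ≡ 2644 · 2486 · 183 · 121 ≡ 1755 (mod 3139).
Since 1755 ≠ 1, base 11 is a Fermat witness: 3139 is composite.

1755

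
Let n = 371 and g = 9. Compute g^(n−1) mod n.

275

9^1 ≡ 9 (mod 371)
9^2 ≡ 9^2 = 81 ≡ 81 (mod 371)
9^4 ≡ 81^2 = 6561 ≡ 254 (mod 371)
9^8 ≡ 254^2 = 64516 ≡ 333 (mod 371)
9^16 ≡ 333^2 = 110889 ≡ 331 (mod 371)
9^32 ≡ 331^2 = 109561 ≡ 116 (mod 371)
9^64 ≡ 116^2 = 13456 ≡ 100 (mod 371)
9^128 ≡ 100^2 = 10000 ≡ 354 (mod 371)
9^256 ≡ 354^2 = 125316 ≡ 289 (mod 371)
370 = 256 + 64 + 32 + 16 + 2 in binary powers of 2.
So 9^370 ≡ 289 · 100 · 116 · 331 · 81 ≡ 275 (mod 371).
Since 275 ≠ 1, base 9 is a Fermat witness: 371 is composite.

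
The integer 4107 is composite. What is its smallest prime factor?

4107 is odd.
Digit sum 12, divisible by 3.

3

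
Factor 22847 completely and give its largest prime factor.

22847 = 11 · 2077
2077 = 31 · 67
67 is prime.
So 22847 = 11 · 31 · 67; the largest prime factor is 67.

67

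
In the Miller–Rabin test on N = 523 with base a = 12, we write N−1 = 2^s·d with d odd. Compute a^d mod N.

523 − 1 = 522 = 2^1 · 261, so d = 261.
12^1 ≡ 12 (mod 523)
12^2 ≡ 12^2 = 144 ≡ 144 (mod 523)
12^4 ≡ 144^2 = 20736 ≡ 339 (mod 523)
12^8 ≡ 339^2 = 114921 ≡ 384 (mod 523)
12^16 ≡ 384^2 = 147456 ≡ 493 (mod 523)
12^32 ≡ 493^2 = 243049 ≡ 377 (mod 523)
12^64 ≡ 377^2 = 142129 ≡ 396 (mod 523)
12^128 ≡ 396^2 = 156816 ≡ 439 (mod 523)
12^256 ≡ 439^2 = 192721 ≡ 257 (mod 523)
261 = 256 + 4 + 1 in binary powers of 2.
So 12^261 ≡ 257 · 339 · 12 ≡ 522 (mod 523).
Since 12^d ≡ 522 (mod 523), base 12 does not prove 523 composite.

522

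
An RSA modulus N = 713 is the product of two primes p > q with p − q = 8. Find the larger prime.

31

Since p = q + 8, we have 713 = q(q + 8), so q² + 8q − 713 = 0.
Discriminant: 8² + 4·713 = 64 + 2852 = 2916; √2916 = 54.
q = (−8 + 54)/2 = 23, and p = q + 8 = 31.
Check: 23 · 31 = 713.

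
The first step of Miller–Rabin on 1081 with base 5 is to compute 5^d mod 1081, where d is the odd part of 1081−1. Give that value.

1081 − 1 = 1080 = 2^3 · 135, so d = 135.
5^1 ≡ 5 (mod 1081)
5^2 ≡ 5^2 = 25 ≡ 25 (mod 1081)
5^4 ≡ 25^2 = 625 ≡ 625 (mod 1081)
5^8 ≡ 625^2 = 390625 ≡ 384 (mod 1081)
5^16 ≡ 384^2 = 147456 ≡ 440 (mod 1081)
5^32 ≡ 440^2 = 193600 ≡ 101 (mod 1081)
5^64 ≡ 101^2 = 10201 ≡ 472 (mod 1081)
5^128 ≡ 472^2 = 222784 ≡ 98 (mod 1081)
135 = 128 + 4 + 2 + 1 in binary powers of 2.
So 5^135 ≡ 98 · 625 · 25 · 5 ≡ 608 (mod 1081).
Squaring chain: 608 → 1043 → 363; never reaches −1, so base 5 is a Miller–Rabin witness that 1081 is composite.

608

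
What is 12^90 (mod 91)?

1

12^1 ≡ 12 (mod 91)
12^2 ≡ 12^2 = 144 ≡ 53 (mod 91)
12^4 ≡ 53^2 = 2809 ≡ 79 (mod 91)
12^8 ≡ 79^2 = 6241 ≡ 53 (mod 91)
12^16 ≡ 53^2 = 2809 ≡ 79 (mod 91)
12^32 ≡ 79^2 = 6241 ≡ 53 (mod 91)
12^64 ≡ 53^2 = 2809 ≡ 79 (mod 91)
90 = 64 + 16 + 8 + 2 in binary powers of 2.
So 12^90 ≡ 79 · 79 · 53 · 53 ≡ 1 (mod 91).
Since the result is 1, base 12 gives no evidence that 91 is composite.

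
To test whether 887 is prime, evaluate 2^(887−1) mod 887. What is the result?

1

2^1 ≡ 2 (mod 887)
2^2 ≡ 2^2 = 4 ≡ 4 (mod 887)
2^4 ≡ 4^2 = 16 ≡ 16 (mod 887)
2^8 ≡ 16^2 = 256 ≡ 256 (mod 887)
2^16 ≡ 256^2 = 65536 ≡ 785 (mod 887)
2^32 ≡ 785^2 = 616225 ≡ 647 (mod 887)
2^64 ≡ 647^2 = 418609 ≡ 832 (mod 887)
2^128 ≡ 832^2 = 692224 ≡ 364 (mod 887)
2^256 ≡ 364^2 = 132496 ≡ 333 (mod 887)
2^512 ≡ 333^2 = 110889 ≡ 14 (mod 887)
886 = 512 + 256 + 64 + 32 + 16 + 4 + 2 in binary powers of 2.
So 2^886 ≡ 14 · 333 · 832 · 647 · 785 · 16 · 4 ≡ 1 (mod 887).
Since the result is 1, base 2 gives no evidence that 887 is composite.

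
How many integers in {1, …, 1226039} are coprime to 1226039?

1188000

Factor: 1226039 = 61 · 101 · 199.
φ(1226039) = (61−1) · (101−1) · (199−1) = 60 · 100 · 198 = 1188000.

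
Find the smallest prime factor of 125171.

17

125171 is odd.
Digit sum 17, not divisible by 3.
Ends in 1: not divisible by 5.
7: 125171 = 7·17881 + 4
11: 125171 = 11·11379 + 2
13: 125171 = 13·9628 + 7
17: 125171 = 17·7363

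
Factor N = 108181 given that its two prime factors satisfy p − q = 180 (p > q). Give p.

431

Since p = q + 180, we have 108181 = q(q + 180), so q² + 180q − 108181 = 0.
Discriminant: 180² + 4·108181 = 32400 + 432724 = 465124; √465124 = 682.
q = (−180 + 682)/2 = 251, and p = q + 180 = 431.
Check: 251 · 431 = 108181.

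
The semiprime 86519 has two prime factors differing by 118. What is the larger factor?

359

Since p = q + 118, we have 86519 = q(q + 118), so q² + 118q − 86519 = 0.
Discriminant: 118² + 4·86519 = 13924 + 346076 = 360000; √360000 = 600.
q = (−118 + 600)/2 = 241, and p = q + 118 = 359.
Check: 241 · 359 = 86519.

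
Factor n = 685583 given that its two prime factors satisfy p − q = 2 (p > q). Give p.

Since p = q + 2, we have 685583 = q(q + 2), so q² + 2q − 685583 = 0.
Discriminant: 2² + 4·685583 = 4 + 2742332 = 2742336; √2742336 = 1656.
q = (−2 + 1656)/2 = 827, and p = q + 2 = 829.
Check: 827 · 829 = 685583.

829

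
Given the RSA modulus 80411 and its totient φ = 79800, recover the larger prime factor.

421

φ(n) = (p−1)(q−1) = n − (p+q) + 1, so p + q = 80411 − 79800 + 1 = 612.
p and q are the roots of t² − 612t + 80411 = 0.
Discriminant: 612² − 4·80411 = 374544 − 321644 = 52900; √52900 = 230.
q = (612 − 230)/2 = 191, p = (612 + 230)/2 = 421.
Check: 191 · 421 = 80411.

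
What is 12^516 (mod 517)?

243

12^1 ≡ 12 (mod 517)
12^2 ≡ 12^2 = 144 ≡ 144 (mod 517)
12^4 ≡ 144^2 = 20736 ≡ 56 (mod 517)
12^8 ≡ 56^2 = 3136 ≡ 34 (mod 517)
12^16 ≡ 34^2 = 1156 ≡ 122 (mod 517)
12^32 ≡ 122^2 = 14884 ≡ 408 (mod 517)
12^64 ≡ 408^2 = 166464 ≡ 507 (mod 517)
12^128 ≡ 507^2 = 257049 ≡ 100 (mod 517)
12^256 ≡ 100^2 = 10000 ≡ 177 (mod 517)
12^512 ≡ 177^2 = 31329 ≡ 309 (mod 517)
516 = 512 + 4 in binary powers of 2.
So 12^516 ≡ 309 · 56 ≡ 243 (mod 517).
Since 243 ≠ 1, base 12 is a Fermat witness: 517 is composite.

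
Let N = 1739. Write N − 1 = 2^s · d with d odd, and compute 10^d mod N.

1739 − 1 = 1738 = 2^1 · 869, so d = 869.
10^1 ≡ 10 (mod 1739)
10^2 ≡ 10^2 = 100 ≡ 100 (mod 1739)
10^4 ≡ 100^2 = 10000 ≡ 1305 (mod 1739)
10^8 ≡ 1305^2 = 1703025 ≡ 544 (mod 1739)
10^16 ≡ 544^2 = 295936 ≡ 306 (mod 1739)
10^32 ≡ 306^2 = 93636 ≡ 1469 (mod 1739)
10^64 ≡ 1469^2 = 2157961 ≡ 1601 (mod 1739)
10^128 ≡ 1601^2 = 2563201 ≡ 1654 (mod 1739)
10^256 ≡ 1654^2 = 2735716 ≡ 269 (mod 1739)
10^512 ≡ 269^2 = 72361 ≡ 1062 (mod 1739)
869 = 512 + 256 + 64 + 32 + 4 + 1 in binary powers of 2.
So 10^869 ≡ 1062 · 269 · 1601 · 1469 · 1305 · 10 ≡ 655 (mod 1739).
Squaring chain: 655; never reaches −1, so base 10 is a Miller–Rabin witness that 1739 is composite.

655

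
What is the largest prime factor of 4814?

83

4814 = 2 · 2407
2407 = 29 · 83
83 is prime.
So 4814 = 2 · 29 · 83; the largest prime factor is 83.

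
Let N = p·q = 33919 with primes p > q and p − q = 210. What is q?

107

Since p = q + 210, we have 33919 = q(q + 210), so q² + 210q − 33919 = 0.
Discriminant: 210² + 4·33919 = 44100 + 135676 = 179776; √179776 = 424.
q = (−210 + 424)/2 = 107, and p = q + 210 = 317.
Check: 107 · 317 = 33919.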